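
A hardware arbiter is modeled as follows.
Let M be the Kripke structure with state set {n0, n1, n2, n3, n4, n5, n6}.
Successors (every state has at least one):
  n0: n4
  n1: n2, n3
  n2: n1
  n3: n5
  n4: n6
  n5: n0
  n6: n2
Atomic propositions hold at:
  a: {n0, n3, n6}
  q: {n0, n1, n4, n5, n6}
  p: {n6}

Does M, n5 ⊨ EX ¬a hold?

No

Sat(¬a) = {n1, n2, n4, n5}
Sat(EX ¬a) = {s : some successor in {n1, n2, n4, n5}} = {n0, n1, n2, n3, n6}
n5 ∉ Sat(EX ¬a) = {n0, n1, n2, n3, n6}, so the formula does not hold at n5.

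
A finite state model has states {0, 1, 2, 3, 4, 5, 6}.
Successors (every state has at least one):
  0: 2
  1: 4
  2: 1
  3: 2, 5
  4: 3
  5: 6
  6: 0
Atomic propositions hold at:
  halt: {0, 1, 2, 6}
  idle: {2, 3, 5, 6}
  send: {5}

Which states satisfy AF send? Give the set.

{5}

AF send: least fixpoint, start Z0 = {5}, add states with every successor in Z. Already a fixed point.
Sat(AF send) = {5}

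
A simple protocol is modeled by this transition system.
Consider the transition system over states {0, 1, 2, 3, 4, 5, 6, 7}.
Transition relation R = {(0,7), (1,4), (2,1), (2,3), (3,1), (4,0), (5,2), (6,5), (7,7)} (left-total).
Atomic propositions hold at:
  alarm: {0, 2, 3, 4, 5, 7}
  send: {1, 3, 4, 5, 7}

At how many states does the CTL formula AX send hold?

Sat(AX send) = {s : every successor in {1, 3, 4, 5, 7}} = {0, 1, 2, 3, 6, 7}
|Sat(AX send)| = |{0, 1, 2, 3, 6, 7}| = 6.

6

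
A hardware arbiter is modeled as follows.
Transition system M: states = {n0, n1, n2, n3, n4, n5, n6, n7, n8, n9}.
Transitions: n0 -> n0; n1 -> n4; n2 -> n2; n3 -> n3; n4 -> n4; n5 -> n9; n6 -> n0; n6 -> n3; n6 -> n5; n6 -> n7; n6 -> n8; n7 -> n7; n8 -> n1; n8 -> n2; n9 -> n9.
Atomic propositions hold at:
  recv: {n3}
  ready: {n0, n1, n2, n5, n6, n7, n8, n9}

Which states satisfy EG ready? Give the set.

{n0, n2, n5, n6, n7, n8, n9}

EG ready: greatest fixpoint, start Z0 = {n0, n1, n2, n5, n6, n7, n8, n9}, keep only states in Sat with some successor in Z. Z1 = {n0, n2, n5, n6, n7, n8, n9}; fixed.
Sat(EG ready) = {n0, n2, n5, n6, n7, n8, n9}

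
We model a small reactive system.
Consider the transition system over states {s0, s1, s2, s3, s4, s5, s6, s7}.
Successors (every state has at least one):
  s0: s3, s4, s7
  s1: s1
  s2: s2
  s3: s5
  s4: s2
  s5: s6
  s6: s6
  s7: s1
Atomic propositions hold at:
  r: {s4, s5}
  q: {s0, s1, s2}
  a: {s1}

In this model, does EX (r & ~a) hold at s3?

Sat(~a) = {s0, s2, s3, s4, s5, s6, s7}
Sat(r & ~a) = {s4, s5}
Sat(EX (r & ~a)) = {s : some successor in {s4, s5}} = {s0, s3}
s3 ∈ Sat(EX (r & ~a)) = {s0, s3}, so the formula holds at s3.

Yes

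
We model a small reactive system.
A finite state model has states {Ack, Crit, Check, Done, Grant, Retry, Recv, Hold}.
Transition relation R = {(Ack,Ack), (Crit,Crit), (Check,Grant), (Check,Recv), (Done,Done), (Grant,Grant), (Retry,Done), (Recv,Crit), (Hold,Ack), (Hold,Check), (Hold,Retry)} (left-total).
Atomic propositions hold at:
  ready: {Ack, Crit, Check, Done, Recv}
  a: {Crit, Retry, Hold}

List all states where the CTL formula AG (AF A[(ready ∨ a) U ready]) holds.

{Ack, Crit, Done, Retry, Recv}

Sat(ready ∨ a) = {Ack, Crit, Check, Done, Retry, Recv, Hold}
A[(ready ∨ a) U ready]: least fixpoint, start Z0 = Sat(ready) = {Ack, Crit, Check, Done, Recv}, add states in Sat(ready ∨ a) with every successor in Z. Z1 = {Ack, Crit, Check, Done, Retry, Recv}; Z2 = {Ack, Crit, Check, Done, Retry, Recv, Hold}; fixed.
Sat(A[(ready ∨ a) U ready]) = {Ack, Crit, Check, Done, Retry, Recv, Hold}
AF A[(ready ∨ a) U ready]: least fixpoint, start Z0 = {Ack, Crit, Check, Done, Retry, Recv, Hold}, add states with every successor in Z. Already a fixed point.
Sat(AF A[(ready ∨ a) U ready]) = {Ack, Crit, Check, Done, Retry, Recv, Hold}
AG (AF A[(ready ∨ a) U ready]): greatest fixpoint, start Z0 = {Ack, Crit, Check, Done, Retry, Recv, Hold}, keep only states in Sat with every successor in Z. Z1 = {Ack, Crit, Done, Retry, Recv, Hold}; Z2 = {Ack, Crit, Done, Retry, Recv}; fixed.
Sat(AG (AF A[(ready ∨ a) U ready])) = {Ack, Crit, Done, Retry, Recv}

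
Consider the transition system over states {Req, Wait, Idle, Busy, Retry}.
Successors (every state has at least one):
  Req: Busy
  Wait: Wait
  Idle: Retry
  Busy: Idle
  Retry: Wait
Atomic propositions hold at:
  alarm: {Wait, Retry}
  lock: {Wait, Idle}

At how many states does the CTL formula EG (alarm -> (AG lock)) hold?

1

AG lock: greatest fixpoint, start Z0 = {Wait, Idle}, keep only states in Sat with every successor in Z. Z1 = {Wait}; fixed.
Sat(AG lock) = {Wait}
Sat(alarm -> (AG lock)) = {Req, Wait, Idle, Busy}
EG (alarm -> (AG lock)): greatest fixpoint, start Z0 = {Req, Wait, Idle, Busy}, keep only states in Sat with some successor in Z. Z1 = {Req, Wait, Busy}; Z2 = {Req, Wait}; Z3 = {Wait}; fixed.
Sat(EG (alarm -> (AG lock))) = {Wait}
|Sat(EG (alarm -> (AG lock)))| = |{Wait}| = 1.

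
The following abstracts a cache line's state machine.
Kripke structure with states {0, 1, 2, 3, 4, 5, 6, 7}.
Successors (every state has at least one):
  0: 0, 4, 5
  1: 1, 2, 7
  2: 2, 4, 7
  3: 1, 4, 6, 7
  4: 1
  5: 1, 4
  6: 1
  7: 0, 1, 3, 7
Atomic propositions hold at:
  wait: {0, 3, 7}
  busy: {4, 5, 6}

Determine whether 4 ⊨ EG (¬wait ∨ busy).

Sat(¬wait) = {1, 2, 4, 5, 6}
Sat(¬wait ∨ busy) = {1, 2, 4, 5, 6}
EG (¬wait ∨ busy): greatest fixpoint, start Z0 = {1, 2, 4, 5, 6}, keep only states in Sat with some successor in Z. Already a fixed point.
Sat(EG (¬wait ∨ busy)) = {1, 2, 4, 5, 6}
4 ∈ Sat(EG (¬wait ∨ busy)) = {1, 2, 4, 5, 6}, so the formula holds at 4.

Yes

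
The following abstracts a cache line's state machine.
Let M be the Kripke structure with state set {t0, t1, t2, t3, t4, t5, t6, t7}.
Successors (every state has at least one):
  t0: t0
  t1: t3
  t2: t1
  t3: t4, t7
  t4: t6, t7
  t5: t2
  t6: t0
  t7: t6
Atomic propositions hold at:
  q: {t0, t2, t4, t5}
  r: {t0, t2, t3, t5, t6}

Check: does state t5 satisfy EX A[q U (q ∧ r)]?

Sat(q ∧ r) = {t0, t2, t5}
A[q U (q ∧ r)]: least fixpoint, start Z0 = Sat((q ∧ r)) = {t0, t2, t5}, add states in Sat(q) with every successor in Z. Already a fixed point.
Sat(A[q U (q ∧ r)]) = {t0, t2, t5}
Sat(EX A[q U (q ∧ r)]) = {s : some successor in {t0, t2, t5}} = {t0, t5, t6}
t5 ∈ Sat(EX A[q U (q ∧ r)]) = {t0, t5, t6}, so the formula holds at t5.

Yes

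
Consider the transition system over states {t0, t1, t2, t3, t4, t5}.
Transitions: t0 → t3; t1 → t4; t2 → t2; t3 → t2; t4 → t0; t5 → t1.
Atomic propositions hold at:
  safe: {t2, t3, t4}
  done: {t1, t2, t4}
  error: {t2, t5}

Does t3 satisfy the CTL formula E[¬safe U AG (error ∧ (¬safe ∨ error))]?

No

Sat(¬safe) = {t0, t1, t5}
Sat(¬safe ∨ error) = {t0, t1, t2, t5}
Sat(error ∧ (¬safe ∨ error)) = {t2, t5}
AG (error ∧ (¬safe ∨ error)): greatest fixpoint, start Z0 = {t2, t5}, keep only states in Sat with every successor in Z. Z1 = {t2}; fixed.
Sat(AG (error ∧ (¬safe ∨ error))) = {t2}
E[¬safe U AG (error ∧ (¬safe ∨ error))]: least fixpoint, start Z0 = Sat(AG (error ∧ (¬safe ∨ error))) = {t2}, add states in Sat(¬safe) with some successor in Z. Already a fixed point.
Sat(E[¬safe U AG (error ∧ (¬safe ∨ error))]) = {t2}
t3 ∉ Sat(E[¬safe U AG (error ∧ (¬safe ∨ error))]) = {t2}, so the formula does not hold at t3.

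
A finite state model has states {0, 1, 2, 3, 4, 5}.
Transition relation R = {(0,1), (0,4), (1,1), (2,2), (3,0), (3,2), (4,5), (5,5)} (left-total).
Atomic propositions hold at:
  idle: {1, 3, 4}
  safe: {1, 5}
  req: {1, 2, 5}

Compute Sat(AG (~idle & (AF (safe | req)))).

{2, 5}

Sat(~idle) = {0, 2, 5}
Sat(safe | req) = {1, 2, 5}
AF (safe | req): least fixpoint, start Z0 = {1, 2, 5}, add states with every successor in Z. Z1 = {1, 2, 4, 5}; Z2 = {0, 1, 2, 4, 5}; Z3 = {0, 1, 2, 3, 4, 5}; fixed.
Sat(AF (safe | req)) = {0, 1, 2, 3, 4, 5}
Sat(~idle & (AF (safe | req))) = {0, 2, 5}
AG (~idle & (AF (safe | req))): greatest fixpoint, start Z0 = {0, 2, 5}, keep only states in Sat with every successor in Z. Z1 = {2, 5}; fixed.
Sat(AG (~idle & (AF (safe | req)))) = {2, 5}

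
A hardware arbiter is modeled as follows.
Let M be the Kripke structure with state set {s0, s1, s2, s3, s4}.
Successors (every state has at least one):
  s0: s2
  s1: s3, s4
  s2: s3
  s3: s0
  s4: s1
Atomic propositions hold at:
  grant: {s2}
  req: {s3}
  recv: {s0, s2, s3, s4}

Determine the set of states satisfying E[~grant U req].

Sat(~grant) = {s0, s1, s3, s4}
E[~grant U req]: least fixpoint, start Z0 = Sat(req) = {s3}, add states in Sat(~grant) with some successor in Z. Z1 = {s1, s3}; Z2 = {s1, s3, s4}; fixed.
Sat(E[~grant U req]) = {s1, s3, s4}

{s1, s3, s4}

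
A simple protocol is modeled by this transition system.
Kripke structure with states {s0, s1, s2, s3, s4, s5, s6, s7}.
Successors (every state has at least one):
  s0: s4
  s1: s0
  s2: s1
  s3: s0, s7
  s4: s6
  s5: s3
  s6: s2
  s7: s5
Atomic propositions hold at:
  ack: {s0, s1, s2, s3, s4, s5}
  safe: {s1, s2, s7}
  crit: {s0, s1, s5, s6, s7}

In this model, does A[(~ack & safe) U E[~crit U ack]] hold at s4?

Sat(~ack) = {s6, s7}
Sat(~ack & safe) = {s7}
Sat(~crit) = {s2, s3, s4}
E[~crit U ack]: least fixpoint, start Z0 = Sat(ack) = {s0, s1, s2, s3, s4, s5}, add states in Sat(~crit) with some successor in Z. Already a fixed point.
Sat(E[~crit U ack]) = {s0, s1, s2, s3, s4, s5}
A[(~ack & safe) U E[~crit U ack]]: least fixpoint, start Z0 = Sat(E[~crit U ack]) = {s0, s1, s2, s3, s4, s5}, add states in Sat(~ack & safe) with every successor in Z. Z1 = {s0, s1, s2, s3, s4, s5, s7}; fixed.
Sat(A[(~ack & safe) U E[~crit U ack]]) = {s0, s1, s2, s3, s4, s5, s7}
s4 ∈ Sat(A[(~ack & safe) U E[~crit U ack]]) = {s0, s1, s2, s3, s4, s5, s7}, so the formula holds at s4.

Yes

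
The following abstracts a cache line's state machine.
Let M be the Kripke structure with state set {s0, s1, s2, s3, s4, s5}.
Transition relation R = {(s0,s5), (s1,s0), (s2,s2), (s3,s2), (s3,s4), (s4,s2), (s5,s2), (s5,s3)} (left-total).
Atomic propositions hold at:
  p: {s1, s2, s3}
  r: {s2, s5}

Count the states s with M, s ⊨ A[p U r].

A[p U r]: least fixpoint, start Z0 = Sat(r) = {s2, s5}, add states in Sat(p) with every successor in Z. Already a fixed point.
Sat(A[p U r]) = {s2, s5}
|Sat(A[p U r])| = |{s2, s5}| = 2.

2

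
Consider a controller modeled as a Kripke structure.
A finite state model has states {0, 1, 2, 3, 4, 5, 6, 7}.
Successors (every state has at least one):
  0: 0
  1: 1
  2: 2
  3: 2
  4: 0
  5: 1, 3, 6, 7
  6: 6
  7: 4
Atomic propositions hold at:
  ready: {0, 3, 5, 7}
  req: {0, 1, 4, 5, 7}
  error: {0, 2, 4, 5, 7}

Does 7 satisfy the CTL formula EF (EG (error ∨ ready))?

Sat(error ∨ ready) = {0, 2, 3, 4, 5, 7}
EG (error ∨ ready): greatest fixpoint, start Z0 = {0, 2, 3, 4, 5, 7}, keep only states in Sat with some successor in Z. Already a fixed point.
Sat(EG (error ∨ ready)) = {0, 2, 3, 4, 5, 7}
EF (EG (error ∨ ready)): least fixpoint, start Z0 = {0, 2, 3, 4, 5, 7}, add states with some successor in Z. Already a fixed point.
Sat(EF (EG (error ∨ ready))) = {0, 2, 3, 4, 5, 7}
7 ∈ Sat(EF (EG (error ∨ ready))) = {0, 2, 3, 4, 5, 7}, so the formula holds at 7.

Yes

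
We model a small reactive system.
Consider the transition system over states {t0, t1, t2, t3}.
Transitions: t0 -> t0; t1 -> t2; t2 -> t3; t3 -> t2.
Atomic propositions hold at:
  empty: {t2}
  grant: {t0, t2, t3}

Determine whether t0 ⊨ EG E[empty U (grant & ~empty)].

Sat(~empty) = {t0, t1, t3}
Sat(grant & ~empty) = {t0, t3}
E[empty U (grant & ~empty)]: least fixpoint, start Z0 = Sat((grant & ~empty)) = {t0, t3}, add states in Sat(empty) with some successor in Z. Z1 = {t0, t2, t3}; fixed.
Sat(E[empty U (grant & ~empty)]) = {t0, t2, t3}
EG E[empty U (grant & ~empty)]: greatest fixpoint, start Z0 = {t0, t2, t3}, keep only states in Sat with some successor in Z. Already a fixed point.
Sat(EG E[empty U (grant & ~empty)]) = {t0, t2, t3}
t0 ∈ Sat(EG E[empty U (grant & ~empty)]) = {t0, t2, t3}, so the formula holds at t0.

Yes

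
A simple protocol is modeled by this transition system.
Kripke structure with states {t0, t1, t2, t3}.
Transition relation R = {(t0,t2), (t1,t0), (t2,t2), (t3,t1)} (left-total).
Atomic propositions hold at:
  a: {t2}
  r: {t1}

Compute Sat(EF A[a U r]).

A[a U r]: least fixpoint, start Z0 = Sat(r) = {t1}, add states in Sat(a) with every successor in Z. Already a fixed point.
Sat(A[a U r]) = {t1}
EF A[a U r]: least fixpoint, start Z0 = {t1}, add states with some successor in Z. Z1 = {t1, t3}; fixed.
Sat(EF A[a U r]) = {t1, t3}

{t1, t3}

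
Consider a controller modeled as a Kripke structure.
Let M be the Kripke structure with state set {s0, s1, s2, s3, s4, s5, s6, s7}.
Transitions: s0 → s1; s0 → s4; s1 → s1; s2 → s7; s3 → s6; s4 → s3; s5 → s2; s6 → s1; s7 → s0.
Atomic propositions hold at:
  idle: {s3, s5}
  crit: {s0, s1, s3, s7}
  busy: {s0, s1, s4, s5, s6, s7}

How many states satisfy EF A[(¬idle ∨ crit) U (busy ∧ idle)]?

1

Sat(¬idle) = {s0, s1, s2, s4, s6, s7}
Sat(¬idle ∨ crit) = {s0, s1, s2, s3, s4, s6, s7}
Sat(busy ∧ idle) = {s5}
A[(¬idle ∨ crit) U (busy ∧ idle)]: least fixpoint, start Z0 = Sat((busy ∧ idle)) = {s5}, add states in Sat(¬idle ∨ crit) with every successor in Z. Already a fixed point.
Sat(A[(¬idle ∨ crit) U (busy ∧ idle)]) = {s5}
EF A[(¬idle ∨ crit) U (busy ∧ idle)]: least fixpoint, start Z0 = {s5}, add states with some successor in Z. Already a fixed point.
Sat(EF A[(¬idle ∨ crit) U (busy ∧ idle)]) = {s5}
|Sat(EF A[(¬idle ∨ crit) U (busy ∧ idle)])| = |{s5}| = 1.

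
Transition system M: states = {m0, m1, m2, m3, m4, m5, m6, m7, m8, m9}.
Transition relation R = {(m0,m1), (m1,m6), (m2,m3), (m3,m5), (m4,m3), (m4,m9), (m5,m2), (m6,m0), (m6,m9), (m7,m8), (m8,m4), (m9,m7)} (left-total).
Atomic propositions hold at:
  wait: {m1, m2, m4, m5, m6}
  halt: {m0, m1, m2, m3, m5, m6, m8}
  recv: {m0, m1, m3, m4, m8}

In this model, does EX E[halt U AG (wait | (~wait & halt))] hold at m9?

Sat(~wait) = {m0, m3, m7, m8, m9}
Sat(~wait & halt) = {m0, m3, m8}
Sat(wait | (~wait & halt)) = {m0, m1, m2, m3, m4, m5, m6, m8}
AG (wait | (~wait & halt)): greatest fixpoint, start Z0 = {m0, m1, m2, m3, m4, m5, m6, m8}, keep only states in Sat with every successor in Z. Z1 = {m0, m1, m2, m3, m5, m8}; Z2 = {m0, m2, m3, m5}; Z3 = {m2, m3, m5}; fixed.
Sat(AG (wait | (~wait & halt))) = {m2, m3, m5}
E[halt U AG (wait | (~wait & halt))]: least fixpoint, start Z0 = Sat(AG (wait | (~wait & halt))) = {m2, m3, m5}, add states in Sat(halt) with some successor in Z. Already a fixed point.
Sat(E[halt U AG (wait | (~wait & halt))]) = {m2, m3, m5}
Sat(EX E[halt U AG (wait | (~wait & halt))]) = {s : some successor in {m2, m3, m5}} = {m2, m3, m4, m5}
m9 ∉ Sat(EX E[halt U AG (wait | (~wait & halt))]) = {m2, m3, m4, m5}, so the formula does not hold at m9.

No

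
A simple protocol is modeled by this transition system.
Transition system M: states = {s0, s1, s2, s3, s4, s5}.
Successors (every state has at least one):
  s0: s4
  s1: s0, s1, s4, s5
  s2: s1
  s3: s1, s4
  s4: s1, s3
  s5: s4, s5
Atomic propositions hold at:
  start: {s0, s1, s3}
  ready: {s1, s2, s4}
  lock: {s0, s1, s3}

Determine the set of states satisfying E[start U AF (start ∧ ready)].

Sat(start ∧ ready) = {s1}
AF (start ∧ ready): least fixpoint, start Z0 = {s1}, add states with every successor in Z. Z1 = {s1, s2}; fixed.
Sat(AF (start ∧ ready)) = {s1, s2}
E[start U AF (start ∧ ready)]: least fixpoint, start Z0 = Sat(AF (start ∧ ready)) = {s1, s2}, add states in Sat(start) with some successor in Z. Z1 = {s1, s2, s3}; fixed.
Sat(E[start U AF (start ∧ ready)]) = {s1, s2, s3}

{s1, s2, s3}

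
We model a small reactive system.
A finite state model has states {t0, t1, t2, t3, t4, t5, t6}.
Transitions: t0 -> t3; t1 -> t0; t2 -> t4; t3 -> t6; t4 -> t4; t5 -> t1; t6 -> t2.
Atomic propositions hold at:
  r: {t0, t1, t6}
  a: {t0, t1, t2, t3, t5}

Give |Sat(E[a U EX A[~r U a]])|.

5

Sat(~r) = {t2, t3, t4, t5}
A[~r U a]: least fixpoint, start Z0 = Sat(a) = {t0, t1, t2, t3, t5}, add states in Sat(~r) with every successor in Z. Already a fixed point.
Sat(A[~r U a]) = {t0, t1, t2, t3, t5}
Sat(EX A[~r U a]) = {s : some successor in {t0, t1, t2, t3, t5}} = {t0, t1, t5, t6}
E[a U EX A[~r U a]]: least fixpoint, start Z0 = Sat(EX A[~r U a]) = {t0, t1, t5, t6}, add states in Sat(a) with some successor in Z. Z1 = {t0, t1, t3, t5, t6}; fixed.
Sat(E[a U EX A[~r U a]]) = {t0, t1, t3, t5, t6}
|Sat(E[a U EX A[~r U a]])| = |{t0, t1, t3, t5, t6}| = 5.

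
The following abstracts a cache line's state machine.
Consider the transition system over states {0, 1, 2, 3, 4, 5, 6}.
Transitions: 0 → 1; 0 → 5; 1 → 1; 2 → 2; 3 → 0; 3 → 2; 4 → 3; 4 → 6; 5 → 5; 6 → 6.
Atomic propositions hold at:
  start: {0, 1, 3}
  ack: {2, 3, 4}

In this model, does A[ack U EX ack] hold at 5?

Sat(EX ack) = {s : some successor in {2, 3, 4}} = {2, 3, 4}
A[ack U EX ack]: least fixpoint, start Z0 = Sat(EX ack) = {2, 3, 4}, add states in Sat(ack) with every successor in Z. Already a fixed point.
Sat(A[ack U EX ack]) = {2, 3, 4}
5 ∉ Sat(A[ack U EX ack]) = {2, 3, 4}, so the formula does not hold at 5.

No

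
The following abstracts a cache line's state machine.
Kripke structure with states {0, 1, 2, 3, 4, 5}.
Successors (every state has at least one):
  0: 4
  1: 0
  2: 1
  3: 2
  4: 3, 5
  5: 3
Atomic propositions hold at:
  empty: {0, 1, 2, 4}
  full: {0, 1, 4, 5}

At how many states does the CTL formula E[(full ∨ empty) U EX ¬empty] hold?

5

Sat(full ∨ empty) = {0, 1, 2, 4, 5}
Sat(¬empty) = {3, 5}
Sat(EX ¬empty) = {s : some successor in {3, 5}} = {4, 5}
E[(full ∨ empty) U EX ¬empty]: least fixpoint, start Z0 = Sat(EX ¬empty) = {4, 5}, add states in Sat(full ∨ empty) with some successor in Z. Z1 = {0, 4, 5}; Z2 = {0, 1, 4, 5}; Z3 = {0, 1, 2, 4, 5}; fixed.
Sat(E[(full ∨ empty) U EX ¬empty]) = {0, 1, 2, 4, 5}
|Sat(E[(full ∨ empty) U EX ¬empty])| = |{0, 1, 2, 4, 5}| = 5.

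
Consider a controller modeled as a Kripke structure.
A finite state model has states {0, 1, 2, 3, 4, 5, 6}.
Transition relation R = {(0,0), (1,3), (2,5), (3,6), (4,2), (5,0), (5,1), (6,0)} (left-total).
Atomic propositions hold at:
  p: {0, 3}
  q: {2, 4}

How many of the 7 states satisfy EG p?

1

EG p: greatest fixpoint, start Z0 = {0, 3}, keep only states in Sat with some successor in Z. Z1 = {0}; fixed.
Sat(EG p) = {0}
|Sat(EG p)| = |{0}| = 1.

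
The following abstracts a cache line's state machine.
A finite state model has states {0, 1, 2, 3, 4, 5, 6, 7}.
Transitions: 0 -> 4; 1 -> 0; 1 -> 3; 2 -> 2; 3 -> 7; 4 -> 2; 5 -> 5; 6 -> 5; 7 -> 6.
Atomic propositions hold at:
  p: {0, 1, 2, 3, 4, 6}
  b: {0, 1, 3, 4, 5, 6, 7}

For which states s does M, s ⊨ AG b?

AG b: greatest fixpoint, start Z0 = {0, 1, 3, 4, 5, 6, 7}, keep only states in Sat with every successor in Z. Z1 = {0, 1, 3, 5, 6, 7}; Z2 = {1, 3, 5, 6, 7}; Z3 = {3, 5, 6, 7}; fixed.
Sat(AG b) = {3, 5, 6, 7}

{3, 5, 6, 7}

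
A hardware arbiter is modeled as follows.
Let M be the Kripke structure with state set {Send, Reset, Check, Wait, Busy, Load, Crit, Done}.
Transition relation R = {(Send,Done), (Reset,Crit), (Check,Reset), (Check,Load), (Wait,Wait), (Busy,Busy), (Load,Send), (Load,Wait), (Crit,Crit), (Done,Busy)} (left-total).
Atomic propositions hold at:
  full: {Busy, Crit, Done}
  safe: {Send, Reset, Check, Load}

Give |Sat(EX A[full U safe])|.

2

A[full U safe]: least fixpoint, start Z0 = Sat(safe) = {Send, Reset, Check, Load}, add states in Sat(full) with every successor in Z. Already a fixed point.
Sat(A[full U safe]) = {Send, Reset, Check, Load}
Sat(EX A[full U safe]) = {s : some successor in {Send, Reset, Check, Load}} = {Check, Load}
|Sat(EX A[full U safe])| = |{Check, Load}| = 2.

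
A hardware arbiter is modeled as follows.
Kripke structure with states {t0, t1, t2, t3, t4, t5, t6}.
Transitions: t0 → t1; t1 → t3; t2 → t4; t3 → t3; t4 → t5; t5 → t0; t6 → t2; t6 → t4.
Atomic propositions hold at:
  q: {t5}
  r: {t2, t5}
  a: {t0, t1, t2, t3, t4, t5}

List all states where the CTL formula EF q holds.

{t2, t4, t5, t6}

EF q: least fixpoint, start Z0 = {t5}, add states with some successor in Z. Z1 = {t4, t5}; Z2 = {t2, t4, t5, t6}; fixed.
Sat(EF q) = {t2, t4, t5, t6}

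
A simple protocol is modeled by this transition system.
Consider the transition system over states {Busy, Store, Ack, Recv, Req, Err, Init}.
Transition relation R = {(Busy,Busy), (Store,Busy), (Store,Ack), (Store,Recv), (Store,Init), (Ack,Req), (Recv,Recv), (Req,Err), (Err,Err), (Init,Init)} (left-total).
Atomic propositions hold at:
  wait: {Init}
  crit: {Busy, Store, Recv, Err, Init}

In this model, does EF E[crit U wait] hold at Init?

E[crit U wait]: least fixpoint, start Z0 = Sat(wait) = {Init}, add states in Sat(crit) with some successor in Z. Z1 = {Store, Init}; fixed.
Sat(E[crit U wait]) = {Store, Init}
EF E[crit U wait]: least fixpoint, start Z0 = {Store, Init}, add states with some successor in Z. Already a fixed point.
Sat(EF E[crit U wait]) = {Store, Init}
Init ∈ Sat(EF E[crit U wait]) = {Store, Init}, so the formula holds at Init.

Yes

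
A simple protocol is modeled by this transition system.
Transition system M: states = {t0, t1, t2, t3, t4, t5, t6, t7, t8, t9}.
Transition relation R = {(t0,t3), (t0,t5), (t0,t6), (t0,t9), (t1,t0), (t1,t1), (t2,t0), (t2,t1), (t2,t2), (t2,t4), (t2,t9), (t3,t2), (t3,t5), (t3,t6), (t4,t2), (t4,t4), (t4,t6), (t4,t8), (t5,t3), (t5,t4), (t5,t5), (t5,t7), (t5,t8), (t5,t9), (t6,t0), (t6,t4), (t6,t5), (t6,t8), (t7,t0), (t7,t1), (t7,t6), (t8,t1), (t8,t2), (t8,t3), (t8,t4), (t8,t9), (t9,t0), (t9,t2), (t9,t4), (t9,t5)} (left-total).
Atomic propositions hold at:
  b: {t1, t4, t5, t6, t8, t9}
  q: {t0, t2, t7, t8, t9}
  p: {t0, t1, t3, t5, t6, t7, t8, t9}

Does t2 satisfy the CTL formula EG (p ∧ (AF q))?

No

AF q: least fixpoint, start Z0 = {t0, t2, t7, t8, t9}, add states with every successor in Z. Already a fixed point.
Sat(AF q) = {t0, t2, t7, t8, t9}
Sat(p ∧ (AF q)) = {t0, t7, t8, t9}
EG (p ∧ (AF q)): greatest fixpoint, start Z0 = {t0, t7, t8, t9}, keep only states in Sat with some successor in Z. Already a fixed point.
Sat(EG (p ∧ (AF q))) = {t0, t7, t8, t9}
t2 ∉ Sat(EG (p ∧ (AF q))) = {t0, t7, t8, t9}, so the formula does not hold at t2.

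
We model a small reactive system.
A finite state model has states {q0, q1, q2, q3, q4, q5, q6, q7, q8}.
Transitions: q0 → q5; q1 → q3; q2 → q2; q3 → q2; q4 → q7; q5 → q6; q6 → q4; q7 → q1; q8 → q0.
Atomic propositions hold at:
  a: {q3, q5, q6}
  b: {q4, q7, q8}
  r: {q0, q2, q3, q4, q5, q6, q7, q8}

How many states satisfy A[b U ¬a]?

Sat(¬a) = {q0, q1, q2, q4, q7, q8}
A[b U ¬a]: least fixpoint, start Z0 = Sat(¬a) = {q0, q1, q2, q4, q7, q8}, add states in Sat(b) with every successor in Z. Already a fixed point.
Sat(A[b U ¬a]) = {q0, q1, q2, q4, q7, q8}
|Sat(A[b U ¬a])| = |{q0, q1, q2, q4, q7, q8}| = 6.

6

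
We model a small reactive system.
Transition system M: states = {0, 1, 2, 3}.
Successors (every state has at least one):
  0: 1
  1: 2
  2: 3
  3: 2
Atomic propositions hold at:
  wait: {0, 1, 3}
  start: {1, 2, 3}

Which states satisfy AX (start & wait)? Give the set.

{0, 2}

Sat(start & wait) = {1, 3}
Sat(AX (start & wait)) = {s : every successor in {1, 3}} = {0, 2}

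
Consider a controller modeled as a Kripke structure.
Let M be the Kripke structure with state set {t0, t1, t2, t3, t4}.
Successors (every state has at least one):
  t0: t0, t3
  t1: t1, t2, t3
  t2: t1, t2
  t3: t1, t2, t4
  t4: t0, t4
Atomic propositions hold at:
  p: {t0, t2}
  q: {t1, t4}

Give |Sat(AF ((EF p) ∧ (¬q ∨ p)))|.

3

EF p: least fixpoint, start Z0 = {t0, t2}, add states with some successor in Z. Z1 = {t0, t1, t2, t3, t4}; fixed.
Sat(EF p) = {t0, t1, t2, t3, t4}
Sat(¬q) = {t0, t2, t3}
Sat(¬q ∨ p) = {t0, t2, t3}
Sat((EF p) ∧ (¬q ∨ p)) = {t0, t2, t3}
AF ((EF p) ∧ (¬q ∨ p)): least fixpoint, start Z0 = {t0, t2, t3}, add states with every successor in Z. Already a fixed point.
Sat(AF ((EF p) ∧ (¬q ∨ p))) = {t0, t2, t3}
|Sat(AF ((EF p) ∧ (¬q ∨ p)))| = |{t0, t2, t3}| = 3.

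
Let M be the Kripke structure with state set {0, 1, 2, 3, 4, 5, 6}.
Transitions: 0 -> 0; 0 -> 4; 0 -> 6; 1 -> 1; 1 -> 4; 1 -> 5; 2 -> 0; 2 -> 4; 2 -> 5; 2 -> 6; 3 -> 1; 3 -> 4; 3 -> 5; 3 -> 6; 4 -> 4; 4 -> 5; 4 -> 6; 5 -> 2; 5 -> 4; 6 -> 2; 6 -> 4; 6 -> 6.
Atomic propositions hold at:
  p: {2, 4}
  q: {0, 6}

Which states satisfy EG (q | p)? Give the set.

Sat(q | p) = {0, 2, 4, 6}
EG (q | p): greatest fixpoint, start Z0 = {0, 2, 4, 6}, keep only states in Sat with some successor in Z. Already a fixed point.
Sat(EG (q | p)) = {0, 2, 4, 6}

{0, 2, 4, 6}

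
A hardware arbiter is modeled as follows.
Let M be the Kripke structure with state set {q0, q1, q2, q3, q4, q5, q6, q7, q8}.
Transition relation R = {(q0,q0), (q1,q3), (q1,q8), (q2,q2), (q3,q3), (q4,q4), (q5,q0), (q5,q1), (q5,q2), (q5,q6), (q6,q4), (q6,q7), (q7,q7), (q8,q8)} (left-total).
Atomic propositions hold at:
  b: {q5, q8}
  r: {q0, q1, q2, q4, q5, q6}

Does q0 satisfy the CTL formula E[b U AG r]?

Yes

AG r: greatest fixpoint, start Z0 = {q0, q1, q2, q4, q5, q6}, keep only states in Sat with every successor in Z. Z1 = {q0, q2, q4, q5}; Z2 = {q0, q2, q4}; fixed.
Sat(AG r) = {q0, q2, q4}
E[b U AG r]: least fixpoint, start Z0 = Sat(AG r) = {q0, q2, q4}, add states in Sat(b) with some successor in Z. Z1 = {q0, q2, q4, q5}; fixed.
Sat(E[b U AG r]) = {q0, q2, q4, q5}
q0 ∈ Sat(E[b U AG r]) = {q0, q2, q4, q5}, so the formula holds at q0.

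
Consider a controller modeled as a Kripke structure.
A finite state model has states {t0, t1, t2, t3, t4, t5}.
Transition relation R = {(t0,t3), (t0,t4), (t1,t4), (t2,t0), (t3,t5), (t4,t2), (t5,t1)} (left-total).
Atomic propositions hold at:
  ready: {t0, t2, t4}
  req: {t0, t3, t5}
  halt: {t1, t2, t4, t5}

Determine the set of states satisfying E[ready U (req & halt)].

{t5}

Sat(req & halt) = {t5}
E[ready U (req & halt)]: least fixpoint, start Z0 = Sat((req & halt)) = {t5}, add states in Sat(ready) with some successor in Z. Already a fixed point.
Sat(E[ready U (req & halt)]) = {t5}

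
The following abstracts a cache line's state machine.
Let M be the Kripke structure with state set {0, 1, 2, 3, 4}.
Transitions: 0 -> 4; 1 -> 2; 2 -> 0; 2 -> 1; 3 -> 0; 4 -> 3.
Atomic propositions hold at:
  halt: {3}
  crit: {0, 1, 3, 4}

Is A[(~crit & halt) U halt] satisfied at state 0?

Sat(~crit) = {2}
Sat(~crit & halt) = ∅
A[(~crit & halt) U halt]: least fixpoint, start Z0 = Sat(halt) = {3}, add states in Sat(~crit & halt) with every successor in Z. Already a fixed point.
Sat(A[(~crit & halt) U halt]) = {3}
0 ∉ Sat(A[(~crit & halt) U halt]) = {3}, so the formula does not hold at 0.

No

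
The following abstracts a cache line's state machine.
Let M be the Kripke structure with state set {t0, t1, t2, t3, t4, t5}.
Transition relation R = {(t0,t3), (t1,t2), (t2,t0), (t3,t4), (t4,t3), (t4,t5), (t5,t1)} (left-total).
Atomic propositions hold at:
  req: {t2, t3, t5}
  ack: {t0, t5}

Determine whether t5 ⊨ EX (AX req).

Yes

Sat(AX req) = {s : every successor in {t2, t3, t5}} = {t0, t1, t4}
Sat(EX (AX req)) = {s : some successor in {t0, t1, t4}} = {t2, t3, t5}
t5 ∈ Sat(EX (AX req)) = {t2, t3, t5}, so the formula holds at t5.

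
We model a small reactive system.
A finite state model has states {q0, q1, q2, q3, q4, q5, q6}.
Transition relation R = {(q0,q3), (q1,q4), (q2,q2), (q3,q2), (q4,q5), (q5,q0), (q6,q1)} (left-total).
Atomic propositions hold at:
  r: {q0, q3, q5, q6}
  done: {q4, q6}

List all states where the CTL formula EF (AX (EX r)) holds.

Sat(EX r) = {s : some successor in {q0, q3, q5, q6}} = {q0, q4, q5}
Sat(AX (EX r)) = {s : every successor in {q0, q4, q5}} = {q1, q4, q5}
EF (AX (EX r)): least fixpoint, start Z0 = {q1, q4, q5}, add states with some successor in Z. Z1 = {q1, q4, q5, q6}; fixed.
Sat(EF (AX (EX r))) = {q1, q4, q5, q6}

{q1, q4, q5, q6}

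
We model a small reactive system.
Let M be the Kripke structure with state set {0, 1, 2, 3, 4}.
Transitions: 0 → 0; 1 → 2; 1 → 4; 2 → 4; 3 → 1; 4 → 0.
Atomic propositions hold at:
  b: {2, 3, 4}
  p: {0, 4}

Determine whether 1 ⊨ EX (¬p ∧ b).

Yes

Sat(¬p) = {1, 2, 3}
Sat(¬p ∧ b) = {2, 3}
Sat(EX (¬p ∧ b)) = {s : some successor in {2, 3}} = {1}
1 ∈ Sat(EX (¬p ∧ b)) = {1}, so the formula holds at 1.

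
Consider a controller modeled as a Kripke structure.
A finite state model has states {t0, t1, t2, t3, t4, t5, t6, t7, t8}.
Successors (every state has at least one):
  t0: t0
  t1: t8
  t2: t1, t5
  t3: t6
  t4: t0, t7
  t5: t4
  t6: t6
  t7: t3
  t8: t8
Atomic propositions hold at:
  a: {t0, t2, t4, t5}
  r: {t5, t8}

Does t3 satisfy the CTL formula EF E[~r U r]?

Sat(~r) = {t0, t1, t2, t3, t4, t6, t7}
E[~r U r]: least fixpoint, start Z0 = Sat(r) = {t5, t8}, add states in Sat(~r) with some successor in Z. Z1 = {t1, t2, t5, t8}; fixed.
Sat(E[~r U r]) = {t1, t2, t5, t8}
EF E[~r U r]: least fixpoint, start Z0 = {t1, t2, t5, t8}, add states with some successor in Z. Already a fixed point.
Sat(EF E[~r U r]) = {t1, t2, t5, t8}
t3 ∉ Sat(EF E[~r U r]) = {t1, t2, t5, t8}, so the formula does not hold at t3.

No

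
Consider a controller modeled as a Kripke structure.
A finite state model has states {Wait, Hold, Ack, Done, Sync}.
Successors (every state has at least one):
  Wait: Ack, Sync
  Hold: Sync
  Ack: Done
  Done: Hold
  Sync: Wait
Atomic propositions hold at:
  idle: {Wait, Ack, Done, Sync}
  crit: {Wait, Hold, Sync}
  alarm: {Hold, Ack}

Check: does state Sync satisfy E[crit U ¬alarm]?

Yes

Sat(¬alarm) = {Wait, Done, Sync}
E[crit U ¬alarm]: least fixpoint, start Z0 = Sat(¬alarm) = {Wait, Done, Sync}, add states in Sat(crit) with some successor in Z. Z1 = {Wait, Hold, Done, Sync}; fixed.
Sat(E[crit U ¬alarm]) = {Wait, Hold, Done, Sync}
Sync ∈ Sat(E[crit U ¬alarm]) = {Wait, Hold, Done, Sync}, so the formula holds at Sync.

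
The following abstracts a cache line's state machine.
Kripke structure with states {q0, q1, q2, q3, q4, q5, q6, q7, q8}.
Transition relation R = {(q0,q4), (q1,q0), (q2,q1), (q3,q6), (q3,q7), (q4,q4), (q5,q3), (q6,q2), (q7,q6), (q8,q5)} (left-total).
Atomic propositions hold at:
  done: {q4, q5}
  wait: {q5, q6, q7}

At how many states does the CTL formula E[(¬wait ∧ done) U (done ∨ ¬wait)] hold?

7

Sat(¬wait) = {q0, q1, q2, q3, q4, q8}
Sat(¬wait ∧ done) = {q4}
Sat(done ∨ ¬wait) = {q0, q1, q2, q3, q4, q5, q8}
E[(¬wait ∧ done) U (done ∨ ¬wait)]: least fixpoint, start Z0 = Sat((done ∨ ¬wait)) = {q0, q1, q2, q3, q4, q5, q8}, add states in Sat(¬wait ∧ done) with some successor in Z. Already a fixed point.
Sat(E[(¬wait ∧ done) U (done ∨ ¬wait)]) = {q0, q1, q2, q3, q4, q5, q8}
|Sat(E[(¬wait ∧ done) U (done ∨ ¬wait)])| = |{q0, q1, q2, q3, q4, q5, q8}| = 7.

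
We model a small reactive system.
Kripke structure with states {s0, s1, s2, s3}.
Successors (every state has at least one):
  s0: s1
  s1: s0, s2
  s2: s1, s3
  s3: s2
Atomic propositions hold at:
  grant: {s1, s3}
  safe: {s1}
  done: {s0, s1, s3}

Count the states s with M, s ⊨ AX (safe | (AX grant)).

3

Sat(AX grant) = {s : every successor in {s1, s3}} = {s0, s2}
Sat(safe | (AX grant)) = {s0, s1, s2}
Sat(AX (safe | (AX grant))) = {s : every successor in {s0, s1, s2}} = {s0, s1, s3}
|Sat(AX (safe | (AX grant)))| = |{s0, s1, s3}| = 3.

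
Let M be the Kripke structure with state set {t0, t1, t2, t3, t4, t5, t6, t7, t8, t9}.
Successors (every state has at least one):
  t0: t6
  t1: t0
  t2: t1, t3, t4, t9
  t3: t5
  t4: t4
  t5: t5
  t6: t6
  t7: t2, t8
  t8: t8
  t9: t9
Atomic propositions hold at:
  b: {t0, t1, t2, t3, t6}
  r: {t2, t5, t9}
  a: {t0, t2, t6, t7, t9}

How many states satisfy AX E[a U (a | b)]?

4

Sat(a | b) = {t0, t1, t2, t3, t6, t7, t9}
E[a U (a | b)]: least fixpoint, start Z0 = Sat((a | b)) = {t0, t1, t2, t3, t6, t7, t9}, add states in Sat(a) with some successor in Z. Already a fixed point.
Sat(E[a U (a | b)]) = {t0, t1, t2, t3, t6, t7, t9}
Sat(AX E[a U (a | b)]) = {s : every successor in {t0, t1, t2, t3, t6, t7, t9}} = {t0, t1, t6, t9}
|Sat(AX E[a U (a | b)])| = |{t0, t1, t6, t9}| = 4.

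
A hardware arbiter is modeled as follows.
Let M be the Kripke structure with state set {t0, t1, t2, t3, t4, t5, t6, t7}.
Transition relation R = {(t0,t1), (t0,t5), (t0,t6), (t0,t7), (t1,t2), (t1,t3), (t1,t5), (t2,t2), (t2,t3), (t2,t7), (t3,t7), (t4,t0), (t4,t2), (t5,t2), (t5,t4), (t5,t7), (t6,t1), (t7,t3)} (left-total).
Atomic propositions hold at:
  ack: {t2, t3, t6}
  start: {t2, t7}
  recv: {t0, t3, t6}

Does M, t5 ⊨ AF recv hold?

No

AF recv: least fixpoint, start Z0 = {t0, t3, t6}, add states with every successor in Z. Z1 = {t0, t3, t6, t7}; fixed.
Sat(AF recv) = {t0, t3, t6, t7}
t5 ∉ Sat(AF recv) = {t0, t3, t6, t7}, so the formula does not hold at t5.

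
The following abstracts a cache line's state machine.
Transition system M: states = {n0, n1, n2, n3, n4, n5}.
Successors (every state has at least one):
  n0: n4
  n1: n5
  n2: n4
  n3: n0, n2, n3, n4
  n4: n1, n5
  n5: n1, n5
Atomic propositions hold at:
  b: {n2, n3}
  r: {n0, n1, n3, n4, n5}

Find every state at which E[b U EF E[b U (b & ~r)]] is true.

Sat(~r) = {n2}
Sat(b & ~r) = {n2}
E[b U (b & ~r)]: least fixpoint, start Z0 = Sat((b & ~r)) = {n2}, add states in Sat(b) with some successor in Z. Z1 = {n2, n3}; fixed.
Sat(E[b U (b & ~r)]) = {n2, n3}
EF E[b U (b & ~r)]: least fixpoint, start Z0 = {n2, n3}, add states with some successor in Z. Already a fixed point.
Sat(EF E[b U (b & ~r)]) = {n2, n3}
E[b U EF E[b U (b & ~r)]]: least fixpoint, start Z0 = Sat(EF E[b U (b & ~r)]) = {n2, n3}, add states in Sat(b) with some successor in Z. Already a fixed point.
Sat(E[b U EF E[b U (b & ~r)]]) = {n2, n3}

{n2, n3}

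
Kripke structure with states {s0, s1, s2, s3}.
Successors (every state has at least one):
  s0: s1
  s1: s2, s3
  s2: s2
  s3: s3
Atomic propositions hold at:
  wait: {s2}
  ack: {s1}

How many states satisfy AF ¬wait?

3

Sat(¬wait) = {s0, s1, s3}
AF ¬wait: least fixpoint, start Z0 = {s0, s1, s3}, add states with every successor in Z. Already a fixed point.
Sat(AF ¬wait) = {s0, s1, s3}
|Sat(AF ¬wait)| = |{s0, s1, s3}| = 3.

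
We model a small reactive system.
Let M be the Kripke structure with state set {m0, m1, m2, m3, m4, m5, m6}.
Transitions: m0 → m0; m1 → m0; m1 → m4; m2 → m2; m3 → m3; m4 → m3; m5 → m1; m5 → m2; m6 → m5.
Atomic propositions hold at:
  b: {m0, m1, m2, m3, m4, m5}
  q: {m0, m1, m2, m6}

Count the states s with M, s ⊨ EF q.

EF q: least fixpoint, start Z0 = {m0, m1, m2, m6}, add states with some successor in Z. Z1 = {m0, m1, m2, m5, m6}; fixed.
Sat(EF q) = {m0, m1, m2, m5, m6}
|Sat(EF q)| = |{m0, m1, m2, m5, m6}| = 5.

5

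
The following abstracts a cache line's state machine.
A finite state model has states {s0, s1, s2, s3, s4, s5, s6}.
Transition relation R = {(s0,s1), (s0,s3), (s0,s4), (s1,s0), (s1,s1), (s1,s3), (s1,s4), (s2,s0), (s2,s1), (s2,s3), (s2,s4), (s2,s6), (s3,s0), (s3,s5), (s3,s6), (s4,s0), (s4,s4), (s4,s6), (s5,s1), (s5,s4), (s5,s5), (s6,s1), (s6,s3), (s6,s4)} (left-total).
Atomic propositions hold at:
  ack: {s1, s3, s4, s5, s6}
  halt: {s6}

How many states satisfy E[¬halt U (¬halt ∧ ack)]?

Sat(¬halt) = {s0, s1, s2, s3, s4, s5}
Sat(¬halt ∧ ack) = {s1, s3, s4, s5}
E[¬halt U (¬halt ∧ ack)]: least fixpoint, start Z0 = Sat((¬halt ∧ ack)) = {s1, s3, s4, s5}, add states in Sat(¬halt) with some successor in Z. Z1 = {s0, s1, s2, s3, s4, s5}; fixed.
Sat(E[¬halt U (¬halt ∧ ack)]) = {s0, s1, s2, s3, s4, s5}
|Sat(E[¬halt U (¬halt ∧ ack)])| = |{s0, s1, s2, s3, s4, s5}| = 6.

6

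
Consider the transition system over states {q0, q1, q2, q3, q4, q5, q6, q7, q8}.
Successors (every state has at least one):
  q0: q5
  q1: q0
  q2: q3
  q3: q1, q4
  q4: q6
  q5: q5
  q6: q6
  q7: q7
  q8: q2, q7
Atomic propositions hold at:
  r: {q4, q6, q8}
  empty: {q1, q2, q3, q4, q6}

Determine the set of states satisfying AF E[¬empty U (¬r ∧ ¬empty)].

Sat(¬empty) = {q0, q5, q7, q8}
Sat(¬r) = {q0, q1, q2, q3, q5, q7}
Sat(¬r ∧ ¬empty) = {q0, q5, q7}
E[¬empty U (¬r ∧ ¬empty)]: least fixpoint, start Z0 = Sat((¬r ∧ ¬empty)) = {q0, q5, q7}, add states in Sat(¬empty) with some successor in Z. Z1 = {q0, q5, q7, q8}; fixed.
Sat(E[¬empty U (¬r ∧ ¬empty)]) = {q0, q5, q7, q8}
AF E[¬empty U (¬r ∧ ¬empty)]: least fixpoint, start Z0 = {q0, q5, q7, q8}, add states with every successor in Z. Z1 = {q0, q1, q5, q7, q8}; fixed.
Sat(AF E[¬empty U (¬r ∧ ¬empty)]) = {q0, q1, q5, q7, q8}

{q0, q1, q5, q7, q8}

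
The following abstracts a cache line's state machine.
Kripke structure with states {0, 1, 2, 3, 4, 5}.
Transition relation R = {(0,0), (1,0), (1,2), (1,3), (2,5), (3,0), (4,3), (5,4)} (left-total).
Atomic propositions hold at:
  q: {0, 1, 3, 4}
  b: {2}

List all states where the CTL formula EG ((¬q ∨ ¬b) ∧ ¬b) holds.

Sat(¬q) = {2, 5}
Sat(¬b) = {0, 1, 3, 4, 5}
Sat(¬q ∨ ¬b) = {0, 1, 2, 3, 4, 5}
Sat((¬q ∨ ¬b) ∧ ¬b) = {0, 1, 3, 4, 5}
EG ((¬q ∨ ¬b) ∧ ¬b): greatest fixpoint, start Z0 = {0, 1, 3, 4, 5}, keep only states in Sat with some successor in Z. Already a fixed point.
Sat(EG ((¬q ∨ ¬b) ∧ ¬b)) = {0, 1, 3, 4, 5}

{0, 1, 3, 4, 5}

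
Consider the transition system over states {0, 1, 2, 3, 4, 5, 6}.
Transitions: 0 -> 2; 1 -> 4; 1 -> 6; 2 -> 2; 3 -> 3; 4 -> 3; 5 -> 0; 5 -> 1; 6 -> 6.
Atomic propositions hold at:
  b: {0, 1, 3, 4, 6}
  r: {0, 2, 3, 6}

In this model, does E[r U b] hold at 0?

E[r U b]: least fixpoint, start Z0 = Sat(b) = {0, 1, 3, 4, 6}, add states in Sat(r) with some successor in Z. Already a fixed point.
Sat(E[r U b]) = {0, 1, 3, 4, 6}
0 ∈ Sat(E[r U b]) = {0, 1, 3, 4, 6}, so the formula holds at 0.

Yes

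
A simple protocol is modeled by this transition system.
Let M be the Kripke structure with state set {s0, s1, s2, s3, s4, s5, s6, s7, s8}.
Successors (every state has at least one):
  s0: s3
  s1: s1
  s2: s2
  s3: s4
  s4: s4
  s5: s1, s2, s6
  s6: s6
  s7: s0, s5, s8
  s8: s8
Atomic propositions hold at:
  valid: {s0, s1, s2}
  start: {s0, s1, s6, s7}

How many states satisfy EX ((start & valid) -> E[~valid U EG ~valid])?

Sat(start & valid) = {s0, s1}
Sat(~valid) = {s3, s4, s5, s6, s7, s8}
EG ~valid: greatest fixpoint, start Z0 = {s3, s4, s5, s6, s7, s8}, keep only states in Sat with some successor in Z. Already a fixed point.
Sat(EG ~valid) = {s3, s4, s5, s6, s7, s8}
E[~valid U EG ~valid]: least fixpoint, start Z0 = Sat(EG ~valid) = {s3, s4, s5, s6, s7, s8}, add states in Sat(~valid) with some successor in Z. Already a fixed point.
Sat(E[~valid U EG ~valid]) = {s3, s4, s5, s6, s7, s8}
Sat((start & valid) -> E[~valid U EG ~valid]) = {s2, s3, s4, s5, s6, s7, s8}
Sat(EX ((start & valid) -> E[~valid U EG ~valid])) = {s : some successor in {s2, s3, s4, s5, s6, s7, s8}} = {s0, s2, s3, s4, s5, s6, s7, s8}
|Sat(EX ((start & valid) -> E[~valid U EG ~valid]))| = |{s0, s2, s3, s4, s5, s6, s7, s8}| = 8.

8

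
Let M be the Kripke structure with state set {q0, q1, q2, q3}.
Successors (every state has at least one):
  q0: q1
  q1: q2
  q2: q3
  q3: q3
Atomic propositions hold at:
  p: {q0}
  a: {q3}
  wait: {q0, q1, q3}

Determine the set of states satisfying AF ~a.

{q0, q1, q2}

Sat(~a) = {q0, q1, q2}
AF ~a: least fixpoint, start Z0 = {q0, q1, q2}, add states with every successor in Z. Already a fixed point.
Sat(AF ~a) = {q0, q1, q2}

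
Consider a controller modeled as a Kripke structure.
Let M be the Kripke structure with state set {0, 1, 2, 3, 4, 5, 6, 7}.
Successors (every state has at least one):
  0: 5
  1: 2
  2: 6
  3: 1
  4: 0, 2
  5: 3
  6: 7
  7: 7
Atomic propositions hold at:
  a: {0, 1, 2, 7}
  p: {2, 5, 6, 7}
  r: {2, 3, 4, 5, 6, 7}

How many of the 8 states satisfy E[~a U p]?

Sat(~a) = {3, 4, 5, 6}
E[~a U p]: least fixpoint, start Z0 = Sat(p) = {2, 5, 6, 7}, add states in Sat(~a) with some successor in Z. Z1 = {2, 4, 5, 6, 7}; fixed.
Sat(E[~a U p]) = {2, 4, 5, 6, 7}
|Sat(E[~a U p])| = |{2, 4, 5, 6, 7}| = 5.

5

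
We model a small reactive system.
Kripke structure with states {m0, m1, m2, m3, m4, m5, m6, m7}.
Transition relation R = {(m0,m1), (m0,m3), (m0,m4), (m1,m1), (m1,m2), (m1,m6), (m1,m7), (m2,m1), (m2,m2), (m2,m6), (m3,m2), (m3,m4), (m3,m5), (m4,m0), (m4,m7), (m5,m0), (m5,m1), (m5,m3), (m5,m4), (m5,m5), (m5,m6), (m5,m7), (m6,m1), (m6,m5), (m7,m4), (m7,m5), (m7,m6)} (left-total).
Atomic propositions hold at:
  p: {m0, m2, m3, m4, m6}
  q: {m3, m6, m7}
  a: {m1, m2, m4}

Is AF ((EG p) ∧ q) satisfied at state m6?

No

EG p: greatest fixpoint, start Z0 = {m0, m2, m3, m4, m6}, keep only states in Sat with some successor in Z. Z1 = {m0, m2, m3, m4}; fixed.
Sat(EG p) = {m0, m2, m3, m4}
Sat((EG p) ∧ q) = {m3}
AF ((EG p) ∧ q): least fixpoint, start Z0 = {m3}, add states with every successor in Z. Already a fixed point.
Sat(AF ((EG p) ∧ q)) = {m3}
m6 ∉ Sat(AF ((EG p) ∧ q)) = {m3}, so the formula does not hold at m6.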